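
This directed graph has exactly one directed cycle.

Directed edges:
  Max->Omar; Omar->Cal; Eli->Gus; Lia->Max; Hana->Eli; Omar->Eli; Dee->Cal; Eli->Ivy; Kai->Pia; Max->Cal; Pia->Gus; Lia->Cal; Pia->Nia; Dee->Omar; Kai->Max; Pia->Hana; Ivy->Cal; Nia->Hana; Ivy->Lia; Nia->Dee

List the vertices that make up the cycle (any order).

Eli, Ivy, Lia, Max, Omar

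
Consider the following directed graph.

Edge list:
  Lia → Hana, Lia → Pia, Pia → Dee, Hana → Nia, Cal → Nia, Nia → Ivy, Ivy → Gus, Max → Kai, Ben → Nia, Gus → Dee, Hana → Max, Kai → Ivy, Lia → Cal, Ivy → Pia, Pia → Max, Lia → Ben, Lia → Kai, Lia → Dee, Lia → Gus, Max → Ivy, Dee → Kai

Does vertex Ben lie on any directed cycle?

No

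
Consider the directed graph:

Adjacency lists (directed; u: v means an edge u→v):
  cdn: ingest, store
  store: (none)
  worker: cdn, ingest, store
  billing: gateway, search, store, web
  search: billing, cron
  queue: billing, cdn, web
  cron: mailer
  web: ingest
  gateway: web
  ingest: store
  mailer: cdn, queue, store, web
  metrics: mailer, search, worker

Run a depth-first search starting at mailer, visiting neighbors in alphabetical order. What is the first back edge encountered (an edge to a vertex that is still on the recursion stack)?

search->billing

DFS from mailer (visiting neighbors in alphabetical order); mark gray on enter, black on exit:
mailer gray
  cdn gray
    ingest gray
      store gray
      store black
    ingest black
    cdn→store: store black — skip
  cdn black
  queue gray
    billing gray
      gateway gray
        web gray
          web→ingest: ingest black — skip
        web black
      gateway black
      search gray
        search→billing: billing is gray → back edge
First back edge: search → billing.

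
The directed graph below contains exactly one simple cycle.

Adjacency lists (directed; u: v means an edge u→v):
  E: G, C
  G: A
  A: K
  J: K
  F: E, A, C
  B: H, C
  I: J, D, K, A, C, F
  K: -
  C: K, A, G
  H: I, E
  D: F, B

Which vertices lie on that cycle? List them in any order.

B, D, H, I

DFS with gray/black marking from H:
H gray
  I gray
    J gray
      K gray
      K black
    J black
    D gray
      F gray
        E gray
          G gray
            A gray
              A→K: K black — skip
            A black
          G black
          C gray
            C→K: K black — skip
            C→A: A black — skip
            C→G: G black — skip
          C black
        E black
        F→A: A black — skip
        F→C: C black — skip
      F black
      B gray
        B→H: H is gray → back edge
Back edge closes the cycle H → I → D → B → H; its vertices are {B, D, H, I}.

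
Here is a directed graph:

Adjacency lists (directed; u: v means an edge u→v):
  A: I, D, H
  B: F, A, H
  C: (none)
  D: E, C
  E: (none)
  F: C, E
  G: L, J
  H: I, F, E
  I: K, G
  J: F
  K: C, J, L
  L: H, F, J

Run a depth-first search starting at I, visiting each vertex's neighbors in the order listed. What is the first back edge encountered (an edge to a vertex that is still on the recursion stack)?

DFS from I (visiting each vertex's neighbors in the order listed); mark gray on enter, black on exit:
I gray
  K gray
    C gray
    C black
    J gray
      F gray
        F→C: C black — skip
        E gray
        E black
      F black
    J black
    L gray
      H gray
        H→I: I is gray → back edge
First back edge: H → I.

H→I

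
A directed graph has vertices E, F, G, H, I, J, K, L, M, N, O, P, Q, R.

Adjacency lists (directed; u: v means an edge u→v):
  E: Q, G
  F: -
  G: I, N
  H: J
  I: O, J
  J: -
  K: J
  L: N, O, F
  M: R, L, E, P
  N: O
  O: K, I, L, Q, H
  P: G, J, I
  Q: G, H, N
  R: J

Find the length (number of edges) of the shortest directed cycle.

2

For each vertex v, BFS finds the shortest path from v back to v.
The shortest such closed walk is L → O → L, length 2.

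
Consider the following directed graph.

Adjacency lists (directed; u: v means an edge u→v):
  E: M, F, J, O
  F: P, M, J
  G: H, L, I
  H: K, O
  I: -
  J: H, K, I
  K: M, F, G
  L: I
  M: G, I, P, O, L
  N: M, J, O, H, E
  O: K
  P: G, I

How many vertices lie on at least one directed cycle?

8

A vertex is on a directed cycle iff it belongs to a strongly connected component of size ≥ 2 (or has a self-loop).
The vertices on cycles are {F, G, H, J, K, M, O, P} — 8 in total.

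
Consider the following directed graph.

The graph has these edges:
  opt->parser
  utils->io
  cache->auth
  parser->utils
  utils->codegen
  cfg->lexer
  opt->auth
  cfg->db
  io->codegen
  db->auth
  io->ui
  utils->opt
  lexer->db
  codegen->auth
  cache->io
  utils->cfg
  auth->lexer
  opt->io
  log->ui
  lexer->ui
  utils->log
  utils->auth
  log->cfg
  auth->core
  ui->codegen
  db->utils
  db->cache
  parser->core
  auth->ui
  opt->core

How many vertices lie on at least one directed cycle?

A vertex is on a directed cycle iff it belongs to a strongly connected component of size ≥ 2 (or has a self-loop).
The vertices on cycles are {db, io, ui, cfg, log, opt, auth, cache, lexer, utils, parser, codegen} — 12 in total.

12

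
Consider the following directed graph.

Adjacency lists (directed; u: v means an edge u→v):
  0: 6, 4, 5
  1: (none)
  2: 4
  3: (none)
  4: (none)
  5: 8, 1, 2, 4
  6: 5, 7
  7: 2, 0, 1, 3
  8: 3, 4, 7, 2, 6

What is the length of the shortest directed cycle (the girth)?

For each vertex v, BFS finds the shortest path from v back to v.
The shortest such closed walk is 8 → 6 → 5 → 8, length 3.

3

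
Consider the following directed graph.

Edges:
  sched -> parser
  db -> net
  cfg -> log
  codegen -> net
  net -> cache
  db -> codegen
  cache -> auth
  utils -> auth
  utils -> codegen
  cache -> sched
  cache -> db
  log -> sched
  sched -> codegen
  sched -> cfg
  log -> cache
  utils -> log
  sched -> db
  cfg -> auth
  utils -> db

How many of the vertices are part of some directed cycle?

A vertex is on a directed cycle iff it belongs to a strongly connected component of size ≥ 2 (or has a self-loop).
The vertices on cycles are {db, cfg, log, net, cache, sched, codegen} — 7 in total.

7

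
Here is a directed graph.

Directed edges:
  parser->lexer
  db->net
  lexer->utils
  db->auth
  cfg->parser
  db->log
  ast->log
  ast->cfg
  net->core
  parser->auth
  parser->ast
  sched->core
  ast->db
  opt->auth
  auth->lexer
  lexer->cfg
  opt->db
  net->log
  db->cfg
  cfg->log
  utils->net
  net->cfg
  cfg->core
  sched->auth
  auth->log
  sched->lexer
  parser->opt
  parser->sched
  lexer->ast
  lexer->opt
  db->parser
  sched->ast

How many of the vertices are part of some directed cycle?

A vertex is on a directed cycle iff it belongs to a strongly connected component of size ≥ 2 (or has a self-loop).
The vertices on cycles are {db, ast, cfg, net, opt, auth, lexer, sched, utils, parser} — 10 in total.

10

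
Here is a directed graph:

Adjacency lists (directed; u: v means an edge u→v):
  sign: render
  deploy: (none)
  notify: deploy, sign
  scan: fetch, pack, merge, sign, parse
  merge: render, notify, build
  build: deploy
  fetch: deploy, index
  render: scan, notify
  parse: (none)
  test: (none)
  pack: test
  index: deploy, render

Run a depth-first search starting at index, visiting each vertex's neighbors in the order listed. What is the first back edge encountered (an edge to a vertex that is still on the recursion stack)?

DFS from index (visiting each vertex's neighbors in the order listed); mark gray on enter, black on exit:
index gray
  deploy gray
  deploy black
  render gray
    scan gray
      fetch gray
        fetch→deploy: deploy black — skip
        fetch→index: index is gray → back edge
First back edge: fetch → index.

fetch→index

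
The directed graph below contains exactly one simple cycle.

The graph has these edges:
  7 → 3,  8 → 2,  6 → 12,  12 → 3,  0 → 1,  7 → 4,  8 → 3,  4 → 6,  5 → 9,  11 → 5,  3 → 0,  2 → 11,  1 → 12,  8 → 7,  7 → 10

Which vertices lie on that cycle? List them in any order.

DFS with gray/black marking from 3:
3 gray
  0 gray
    1 gray
      12 gray
        12→3: 3 is gray → back edge
Back edge closes the cycle 3 → 0 → 1 → 12 → 3; its vertices are {0, 1, 3, 12}.

0, 1, 3, 12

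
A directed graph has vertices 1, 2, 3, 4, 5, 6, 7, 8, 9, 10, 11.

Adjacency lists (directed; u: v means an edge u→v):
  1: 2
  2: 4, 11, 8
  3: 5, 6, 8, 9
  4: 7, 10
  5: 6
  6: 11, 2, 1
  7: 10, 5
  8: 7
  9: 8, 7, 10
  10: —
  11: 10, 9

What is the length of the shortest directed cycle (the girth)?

5

For each vertex v, BFS finds the shortest path from v back to v.
The shortest such closed walk is 5 → 6 → 2 → 8 → 7 → 5, length 5.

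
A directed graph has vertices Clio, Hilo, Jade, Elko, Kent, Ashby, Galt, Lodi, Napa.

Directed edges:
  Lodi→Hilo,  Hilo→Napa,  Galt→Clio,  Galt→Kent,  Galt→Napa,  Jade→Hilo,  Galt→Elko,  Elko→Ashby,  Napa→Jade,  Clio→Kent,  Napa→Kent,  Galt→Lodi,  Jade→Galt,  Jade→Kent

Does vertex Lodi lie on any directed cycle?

Yes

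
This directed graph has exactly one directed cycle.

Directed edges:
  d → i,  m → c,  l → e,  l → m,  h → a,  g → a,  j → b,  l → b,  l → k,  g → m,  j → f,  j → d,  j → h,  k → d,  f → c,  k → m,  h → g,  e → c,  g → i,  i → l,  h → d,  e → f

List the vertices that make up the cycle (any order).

d, i, k, l

DFS with gray/black marking from i:
i gray
  l gray
    b gray
    b black
    e gray
      f gray
        c gray
        c black
      f black
      e→c: c black — skip
    e black
    m gray
      m→c: c black — skip
    m black
    k gray
      k→m: m black — skip
      d gray
        d→i: i is gray → back edge
Back edge closes the cycle i → l → k → d → i; its vertices are {d, i, k, l}.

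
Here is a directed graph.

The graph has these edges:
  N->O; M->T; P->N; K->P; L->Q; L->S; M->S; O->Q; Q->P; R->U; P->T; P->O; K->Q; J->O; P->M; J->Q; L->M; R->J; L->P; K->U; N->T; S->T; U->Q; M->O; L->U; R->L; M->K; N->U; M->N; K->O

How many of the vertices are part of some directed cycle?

A vertex is on a directed cycle iff it belongs to a strongly connected component of size ≥ 2 (or has a self-loop).
The vertices on cycles are {K, M, N, O, P, Q, U} — 7 in total.

7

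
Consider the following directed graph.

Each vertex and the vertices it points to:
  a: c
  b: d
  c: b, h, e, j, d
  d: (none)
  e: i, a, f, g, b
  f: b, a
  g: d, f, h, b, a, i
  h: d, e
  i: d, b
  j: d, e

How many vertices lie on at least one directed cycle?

A vertex is on a directed cycle iff it belongs to a strongly connected component of size ≥ 2 (or has a self-loop).
The vertices on cycles are {a, c, e, f, g, h, j} — 7 in total.

7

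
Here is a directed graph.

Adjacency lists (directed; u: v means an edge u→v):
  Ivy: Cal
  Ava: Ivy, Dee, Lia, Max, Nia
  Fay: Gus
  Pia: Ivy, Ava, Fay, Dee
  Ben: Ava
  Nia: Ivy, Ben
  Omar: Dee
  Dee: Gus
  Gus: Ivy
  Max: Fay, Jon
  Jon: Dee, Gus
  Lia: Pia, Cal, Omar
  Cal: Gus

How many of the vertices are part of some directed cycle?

A vertex is on a directed cycle iff it belongs to a strongly connected component of size ≥ 2 (or has a self-loop).
The vertices on cycles are {Ava, Ben, Cal, Gus, Ivy, Lia, Nia, Pia} — 8 in total.

8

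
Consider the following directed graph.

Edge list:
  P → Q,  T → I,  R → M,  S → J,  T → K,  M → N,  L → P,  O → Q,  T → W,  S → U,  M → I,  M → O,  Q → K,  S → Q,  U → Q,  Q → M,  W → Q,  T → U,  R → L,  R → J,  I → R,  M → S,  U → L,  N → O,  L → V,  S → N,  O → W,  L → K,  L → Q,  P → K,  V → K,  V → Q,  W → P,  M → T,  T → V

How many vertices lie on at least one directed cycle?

13

A vertex is on a directed cycle iff it belongs to a strongly connected component of size ≥ 2 (or has a self-loop).
The vertices on cycles are {I, L, M, N, O, P, Q, R, S, T, U, V, W} — 13 in total.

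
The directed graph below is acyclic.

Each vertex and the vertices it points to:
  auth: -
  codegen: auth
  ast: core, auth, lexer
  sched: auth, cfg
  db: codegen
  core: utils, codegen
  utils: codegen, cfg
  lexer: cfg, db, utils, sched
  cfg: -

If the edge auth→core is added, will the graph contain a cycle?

Adding auth→core creates a cycle iff core can already reach auth.
Path from core: core → codegen → auth.
So core → … → auth → core is a cycle.

Yes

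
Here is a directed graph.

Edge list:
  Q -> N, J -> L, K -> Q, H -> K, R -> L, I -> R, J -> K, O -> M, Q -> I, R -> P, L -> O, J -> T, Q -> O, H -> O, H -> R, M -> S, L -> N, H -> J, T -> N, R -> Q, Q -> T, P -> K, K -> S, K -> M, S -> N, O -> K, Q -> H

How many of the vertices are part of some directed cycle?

A vertex is on a directed cycle iff it belongs to a strongly connected component of size ≥ 2 (or has a self-loop).
The vertices on cycles are {H, I, J, K, L, O, P, Q, R} — 9 in total.

9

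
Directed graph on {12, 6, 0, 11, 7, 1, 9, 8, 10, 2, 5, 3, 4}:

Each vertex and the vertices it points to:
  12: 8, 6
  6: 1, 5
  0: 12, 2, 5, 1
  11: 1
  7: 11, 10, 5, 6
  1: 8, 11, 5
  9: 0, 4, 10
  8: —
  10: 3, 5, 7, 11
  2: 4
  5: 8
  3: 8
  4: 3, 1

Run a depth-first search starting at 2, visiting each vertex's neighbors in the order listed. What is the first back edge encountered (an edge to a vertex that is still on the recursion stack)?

11->1

DFS from 2 (visiting each vertex's neighbors in the order listed); mark gray on enter, black on exit:
2 gray
  4 gray
    3 gray
      8 gray
      8 black
    3 black
    1 gray
      1→8: 8 black — skip
      11 gray
        11→1: 1 is gray → back edge
First back edge: 11 → 1.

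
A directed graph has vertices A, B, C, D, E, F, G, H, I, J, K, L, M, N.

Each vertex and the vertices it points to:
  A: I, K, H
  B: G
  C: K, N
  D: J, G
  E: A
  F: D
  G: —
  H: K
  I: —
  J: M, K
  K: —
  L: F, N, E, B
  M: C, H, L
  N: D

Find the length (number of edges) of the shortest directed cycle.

For each vertex v, BFS finds the shortest path from v back to v.
The shortest such closed walk is L → N → D → J → M → L, length 5.

5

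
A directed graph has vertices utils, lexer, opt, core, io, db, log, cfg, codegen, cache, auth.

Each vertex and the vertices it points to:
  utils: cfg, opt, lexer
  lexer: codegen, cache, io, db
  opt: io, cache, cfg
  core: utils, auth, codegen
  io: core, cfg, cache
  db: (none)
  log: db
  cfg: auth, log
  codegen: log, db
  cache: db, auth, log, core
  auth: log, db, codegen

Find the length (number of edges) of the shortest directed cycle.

4

For each vertex v, BFS finds the shortest path from v back to v.
The shortest such closed walk is utils → lexer → cache → core → utils, length 4.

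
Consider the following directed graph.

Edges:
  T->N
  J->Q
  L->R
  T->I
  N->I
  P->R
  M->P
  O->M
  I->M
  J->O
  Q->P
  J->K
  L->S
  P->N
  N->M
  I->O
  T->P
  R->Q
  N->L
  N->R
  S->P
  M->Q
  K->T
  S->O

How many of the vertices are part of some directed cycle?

9

A vertex is on a directed cycle iff it belongs to a strongly connected component of size ≥ 2 (or has a self-loop).
The vertices on cycles are {I, L, M, N, O, P, Q, R, S} — 9 in total.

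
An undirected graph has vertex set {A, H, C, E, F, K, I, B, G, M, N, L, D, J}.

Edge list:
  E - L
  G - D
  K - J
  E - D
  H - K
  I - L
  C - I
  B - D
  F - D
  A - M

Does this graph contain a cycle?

DFS, tracking each vertex's parent; an edge to a visited non-parent vertex closes a cycle.
Start from B:
visit B (parent –)
  visit D (parent B)
    visit G (parent D)
      G–D: parent, skip
    visit F (parent D)
      F–D: parent, skip
    visit E (parent D)
      E–D: parent, skip
      visit L (parent E)
        visit I (parent L)
          visit C (parent I)
            C–I: parent, skip
          I–L: parent, skip
        L–E: parent, skip
    D–B: parent, skip
visit A (parent –)
  visit M (parent A)
    M–A: parent, skip
visit H (parent –)
  visit K (parent H)
    K–H: parent, skip
    visit J (parent K)
      J–K: parent, skip
visit N (parent –)
No non-parent visited neighbor found — the graph is a forest.

No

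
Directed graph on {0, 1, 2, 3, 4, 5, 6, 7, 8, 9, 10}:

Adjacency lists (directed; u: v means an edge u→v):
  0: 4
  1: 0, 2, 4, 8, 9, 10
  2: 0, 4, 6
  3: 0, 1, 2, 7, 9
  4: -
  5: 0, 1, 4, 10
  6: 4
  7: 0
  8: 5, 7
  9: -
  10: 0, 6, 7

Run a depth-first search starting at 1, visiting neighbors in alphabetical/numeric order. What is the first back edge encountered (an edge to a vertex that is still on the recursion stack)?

DFS from 1 (visiting neighbors in alphabetical/numeric order); mark gray on enter, black on exit:
1 gray
  0 gray
    4 gray
    4 black
  0 black
  2 gray
    2→0: 0 black — skip
    2→4: 4 black — skip
    6 gray
      6→4: 4 black — skip
    6 black
  2 black
  1→4: 4 black — skip
  8 gray
    5 gray
      5→0: 0 black — skip
      5→1: 1 is gray → back edge
First back edge: 5 → 1.

5→1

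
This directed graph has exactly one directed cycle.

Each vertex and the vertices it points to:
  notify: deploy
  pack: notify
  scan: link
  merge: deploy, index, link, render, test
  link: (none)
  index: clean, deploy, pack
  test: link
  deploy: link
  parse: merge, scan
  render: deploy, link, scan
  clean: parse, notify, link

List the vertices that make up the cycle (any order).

DFS with gray/black marking from parse:
parse gray
  merge gray
    deploy gray
      link gray
      link black
    deploy black
    index gray
      clean gray
        clean→parse: parse is gray → back edge
Back edge closes the cycle parse → merge → index → clean → parse; its vertices are {clean, index, merge, parse}.

clean, index, merge, parse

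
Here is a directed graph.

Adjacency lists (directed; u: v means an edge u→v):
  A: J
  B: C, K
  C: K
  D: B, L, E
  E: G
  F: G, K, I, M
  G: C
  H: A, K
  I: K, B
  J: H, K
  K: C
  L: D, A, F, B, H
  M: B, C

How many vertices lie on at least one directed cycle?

A vertex is on a directed cycle iff it belongs to a strongly connected component of size ≥ 2 (or has a self-loop).
The vertices on cycles are {A, C, D, H, J, K, L} — 7 in total.

7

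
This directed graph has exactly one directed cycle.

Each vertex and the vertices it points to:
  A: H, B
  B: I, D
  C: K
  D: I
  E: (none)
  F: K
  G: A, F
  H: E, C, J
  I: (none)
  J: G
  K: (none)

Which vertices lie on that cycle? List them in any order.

A, G, H, J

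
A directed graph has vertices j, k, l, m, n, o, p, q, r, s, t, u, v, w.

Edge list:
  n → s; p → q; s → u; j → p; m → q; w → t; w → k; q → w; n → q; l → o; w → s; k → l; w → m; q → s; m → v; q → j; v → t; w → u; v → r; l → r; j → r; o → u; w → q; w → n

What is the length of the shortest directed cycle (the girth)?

For each vertex v, BFS finds the shortest path from v back to v.
The shortest such closed walk is q → w → q, length 2.

2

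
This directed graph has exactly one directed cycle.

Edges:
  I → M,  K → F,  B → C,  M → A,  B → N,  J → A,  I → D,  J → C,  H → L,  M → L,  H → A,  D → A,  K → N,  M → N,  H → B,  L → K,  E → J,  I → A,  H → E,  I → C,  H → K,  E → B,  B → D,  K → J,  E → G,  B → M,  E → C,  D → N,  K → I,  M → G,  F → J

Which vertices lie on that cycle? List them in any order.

I, K, L, M

DFS with gray/black marking from K:
K gray
  F gray
    J gray
      A gray
      A black
      C gray
      C black
    J black
  F black
  I gray
    I→A: A black — skip
    M gray
      L gray
        L→K: K is gray → back edge
Back edge closes the cycle K → I → M → L → K; its vertices are {I, K, L, M}.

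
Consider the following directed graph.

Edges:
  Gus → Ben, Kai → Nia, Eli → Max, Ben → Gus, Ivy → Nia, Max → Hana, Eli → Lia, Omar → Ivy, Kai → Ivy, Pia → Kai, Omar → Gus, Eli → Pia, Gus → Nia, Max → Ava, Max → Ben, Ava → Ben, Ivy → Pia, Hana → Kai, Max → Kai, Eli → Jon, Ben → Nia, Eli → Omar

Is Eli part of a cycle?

Eli lies on a cycle iff there is a path from Eli back to itself.
Exploring from Eli, it never reaches itself; equivalently, its strongly connected component is a singleton.

No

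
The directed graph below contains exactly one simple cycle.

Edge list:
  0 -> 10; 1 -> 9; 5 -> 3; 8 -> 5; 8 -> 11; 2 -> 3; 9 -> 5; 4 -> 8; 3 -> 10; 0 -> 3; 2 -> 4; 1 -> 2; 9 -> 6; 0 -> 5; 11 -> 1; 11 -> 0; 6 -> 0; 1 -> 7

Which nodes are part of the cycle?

1, 2, 4, 8, 11

DFS with gray/black marking from 1:
1 gray
  9 gray
    5 gray
      3 gray
        10 gray
        10 black
      3 black
    5 black
    6 gray
      0 gray
        0→10: 10 black — skip
        0→5: 5 black — skip
        0→3: 3 black — skip
      0 black
    6 black
  9 black
  7 gray
  7 black
  2 gray
    2→3: 3 black — skip
    4 gray
      8 gray
        11 gray
          11→1: 1 is gray → back edge
Back edge closes the cycle 1 → 2 → 4 → 8 → 11 → 1; its vertices are {1, 2, 4, 8, 11}.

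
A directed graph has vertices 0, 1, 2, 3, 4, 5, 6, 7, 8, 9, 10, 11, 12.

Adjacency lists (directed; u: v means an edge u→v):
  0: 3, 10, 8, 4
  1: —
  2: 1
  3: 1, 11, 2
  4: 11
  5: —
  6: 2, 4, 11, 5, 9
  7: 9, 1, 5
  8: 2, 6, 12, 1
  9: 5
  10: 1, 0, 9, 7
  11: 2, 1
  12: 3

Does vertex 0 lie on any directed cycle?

Yes

0 is on a cycle iff 0 can reach itself via ≥1 edge.
0 → 10 → 0 — yes.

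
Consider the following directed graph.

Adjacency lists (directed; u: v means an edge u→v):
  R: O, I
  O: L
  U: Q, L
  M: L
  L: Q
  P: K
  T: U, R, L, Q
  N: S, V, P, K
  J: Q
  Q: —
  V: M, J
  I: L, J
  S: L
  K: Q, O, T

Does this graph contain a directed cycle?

DFS with white/gray/black marking, starting from O:
O gray
  L gray
    Q gray
    Q black
  L black
O black
R gray
  R→O: O black — skip
  I gray
    I→L: L black — skip
    J gray
      J→Q: Q black — skip
    J black
  I black
R black
U gray
  U→Q: Q black — skip
  U→L: L black — skip
U black
M gray
  M→L: L black — skip
M black
P gray
  K gray
    K→Q: Q black — skip
    K→O: O black — skip
    T gray
      T→U: U black — skip
      T→R: R black — skip
      T→L: L black — skip
      T→Q: Q black — skip
    T black
  K black
P black
N gray
  S gray
    S→L: L black — skip
  S black
  V gray
    V→M: M black — skip
    V→J: J black — skip
  V black
  N→P: P black — skip
  N→K: K black — skip
N black
Every edge goes to a white or black vertex — no back edge, so the graph is acyclic.

No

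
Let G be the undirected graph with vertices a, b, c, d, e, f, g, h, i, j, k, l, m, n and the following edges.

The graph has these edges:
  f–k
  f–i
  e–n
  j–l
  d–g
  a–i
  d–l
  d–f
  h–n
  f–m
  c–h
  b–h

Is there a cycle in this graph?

No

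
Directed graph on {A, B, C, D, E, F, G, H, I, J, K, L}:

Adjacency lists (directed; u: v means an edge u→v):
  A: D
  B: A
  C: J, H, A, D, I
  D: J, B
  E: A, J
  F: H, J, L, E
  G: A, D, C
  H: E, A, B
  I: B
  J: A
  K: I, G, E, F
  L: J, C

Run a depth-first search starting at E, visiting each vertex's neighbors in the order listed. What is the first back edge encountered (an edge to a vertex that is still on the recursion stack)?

J→A

DFS from E (visiting each vertex's neighbors in the order listed); mark gray on enter, black on exit:
E gray
  A gray
    D gray
      J gray
        J→A: A is gray → back edge
First back edge: J → A.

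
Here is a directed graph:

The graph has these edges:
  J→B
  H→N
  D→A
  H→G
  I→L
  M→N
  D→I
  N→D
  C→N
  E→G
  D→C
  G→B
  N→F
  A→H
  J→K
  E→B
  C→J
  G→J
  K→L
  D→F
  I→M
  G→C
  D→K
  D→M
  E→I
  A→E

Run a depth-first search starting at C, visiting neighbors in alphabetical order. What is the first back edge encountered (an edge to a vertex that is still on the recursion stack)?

G→C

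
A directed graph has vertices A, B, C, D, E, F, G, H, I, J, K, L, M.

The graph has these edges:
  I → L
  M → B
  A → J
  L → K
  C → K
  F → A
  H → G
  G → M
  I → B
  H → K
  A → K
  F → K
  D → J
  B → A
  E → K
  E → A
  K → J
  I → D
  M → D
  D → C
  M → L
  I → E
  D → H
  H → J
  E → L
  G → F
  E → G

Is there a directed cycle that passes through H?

Yes

H is on a cycle iff H can reach itself via ≥1 edge.
H → G → M → D → H — yes.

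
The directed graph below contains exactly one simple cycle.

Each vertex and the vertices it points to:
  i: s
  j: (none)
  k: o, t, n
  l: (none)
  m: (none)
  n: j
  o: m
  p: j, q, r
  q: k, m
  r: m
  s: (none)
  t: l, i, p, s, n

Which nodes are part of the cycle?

DFS with gray/black marking from k:
k gray
  o gray
    m gray
    m black
  o black
  t gray
    l gray
    l black
    i gray
      s gray
      s black
    i black
    p gray
      j gray
      j black
      q gray
        q→k: k is gray → back edge
Back edge closes the cycle k → t → p → q → k; its vertices are {k, p, q, t}.

k, p, q, t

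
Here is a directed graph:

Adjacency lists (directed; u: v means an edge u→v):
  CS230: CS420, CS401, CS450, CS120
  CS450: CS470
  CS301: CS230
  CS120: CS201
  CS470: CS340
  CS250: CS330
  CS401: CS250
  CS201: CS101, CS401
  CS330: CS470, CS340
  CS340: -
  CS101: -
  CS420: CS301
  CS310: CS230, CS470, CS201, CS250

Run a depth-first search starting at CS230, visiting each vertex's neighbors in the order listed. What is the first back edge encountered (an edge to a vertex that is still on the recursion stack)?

CS301->CS230

DFS from CS230 (visiting each vertex's neighbors in the order listed); mark gray on enter, black on exit:
CS230 gray
  CS420 gray
    CS301 gray
      CS301→CS230: CS230 is gray → back edge
First back edge: CS301 → CS230.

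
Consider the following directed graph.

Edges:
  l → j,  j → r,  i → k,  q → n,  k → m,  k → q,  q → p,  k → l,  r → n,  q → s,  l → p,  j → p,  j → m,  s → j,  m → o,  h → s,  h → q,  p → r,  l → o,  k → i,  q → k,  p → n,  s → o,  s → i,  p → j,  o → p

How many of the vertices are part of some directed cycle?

A vertex is on a directed cycle iff it belongs to a strongly connected component of size ≥ 2 (or has a self-loop).
The vertices on cycles are {i, j, k, m, o, p, q, s} — 8 in total.

8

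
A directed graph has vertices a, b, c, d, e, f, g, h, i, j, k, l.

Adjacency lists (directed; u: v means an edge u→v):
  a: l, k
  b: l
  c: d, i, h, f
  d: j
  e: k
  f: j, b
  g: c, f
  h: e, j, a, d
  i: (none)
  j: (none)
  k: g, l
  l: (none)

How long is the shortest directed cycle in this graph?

For each vertex v, BFS finds the shortest path from v back to v.
The shortest such closed walk is g → c → h → e → k → g, length 5.

5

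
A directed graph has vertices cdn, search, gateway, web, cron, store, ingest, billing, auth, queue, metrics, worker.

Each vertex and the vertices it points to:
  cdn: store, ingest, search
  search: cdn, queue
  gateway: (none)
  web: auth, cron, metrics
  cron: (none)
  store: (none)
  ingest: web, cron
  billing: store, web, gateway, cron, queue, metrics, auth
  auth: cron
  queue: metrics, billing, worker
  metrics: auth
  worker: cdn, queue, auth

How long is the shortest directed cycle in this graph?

2

For each vertex v, BFS finds the shortest path from v back to v.
The shortest such closed walk is cdn → search → cdn, length 2.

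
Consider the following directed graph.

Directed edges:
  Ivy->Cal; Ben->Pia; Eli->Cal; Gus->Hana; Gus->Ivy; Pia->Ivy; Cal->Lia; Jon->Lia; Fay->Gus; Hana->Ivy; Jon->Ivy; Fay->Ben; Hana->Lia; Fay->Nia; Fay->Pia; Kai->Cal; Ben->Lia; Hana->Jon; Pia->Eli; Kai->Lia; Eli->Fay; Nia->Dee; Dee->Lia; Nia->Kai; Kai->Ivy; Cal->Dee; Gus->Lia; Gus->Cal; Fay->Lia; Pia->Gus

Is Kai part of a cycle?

No

Kai lies on a cycle iff there is a path from Kai back to itself.
Exploring from Kai, it never reaches itself; equivalently, its strongly connected component is a singleton.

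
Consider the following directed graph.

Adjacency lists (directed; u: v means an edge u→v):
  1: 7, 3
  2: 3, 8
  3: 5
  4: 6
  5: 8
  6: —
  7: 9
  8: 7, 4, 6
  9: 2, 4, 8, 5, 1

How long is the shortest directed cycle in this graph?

3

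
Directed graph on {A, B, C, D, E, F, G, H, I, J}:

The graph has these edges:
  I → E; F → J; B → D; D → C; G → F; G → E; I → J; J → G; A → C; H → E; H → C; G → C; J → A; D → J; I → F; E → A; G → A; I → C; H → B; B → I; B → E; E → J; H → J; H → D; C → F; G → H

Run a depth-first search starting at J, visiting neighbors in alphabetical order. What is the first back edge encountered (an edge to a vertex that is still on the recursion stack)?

F->J

DFS from J (visiting neighbors in alphabetical order); mark gray on enter, black on exit:
J gray
  A gray
    C gray
      F gray
        F→J: J is gray → back edge
First back edge: F → J.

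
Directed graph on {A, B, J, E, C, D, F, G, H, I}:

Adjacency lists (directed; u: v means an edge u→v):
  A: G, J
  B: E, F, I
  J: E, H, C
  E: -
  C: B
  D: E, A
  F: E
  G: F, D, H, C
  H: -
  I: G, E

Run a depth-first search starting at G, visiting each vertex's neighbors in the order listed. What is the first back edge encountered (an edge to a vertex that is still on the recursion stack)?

DFS from G (visiting each vertex's neighbors in the order listed); mark gray on enter, black on exit:
G gray
  F gray
    E gray
    E black
  F black
  D gray
    D→E: E black — skip
    A gray
      A→G: G is gray → back edge
First back edge: A → G.

A->G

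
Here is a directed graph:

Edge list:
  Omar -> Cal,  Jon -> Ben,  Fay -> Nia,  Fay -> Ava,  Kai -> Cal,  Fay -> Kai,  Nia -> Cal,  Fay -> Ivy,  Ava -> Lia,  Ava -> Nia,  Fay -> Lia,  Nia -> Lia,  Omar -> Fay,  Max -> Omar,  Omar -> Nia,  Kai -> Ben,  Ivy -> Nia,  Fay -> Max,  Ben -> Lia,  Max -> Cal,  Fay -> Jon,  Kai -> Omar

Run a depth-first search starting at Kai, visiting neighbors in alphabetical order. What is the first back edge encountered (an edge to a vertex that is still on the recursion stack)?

DFS from Kai (visiting neighbors in alphabetical order); mark gray on enter, black on exit:
Kai gray
  Ben gray
    Lia gray
    Lia black
  Ben black
  Cal gray
  Cal black
  Omar gray
    Omar→Cal: Cal black — skip
    Fay gray
      Ava gray
        Ava→Lia: Lia black — skip
        Nia gray
          Nia→Cal: Cal black — skip
          Nia→Lia: Lia black — skip
        Nia black
      Ava black
      Ivy gray
        Ivy→Nia: Nia black — skip
      Ivy black
      Jon gray
        Jon→Ben: Ben black — skip
      Jon black
      Fay→Kai: Kai is gray → back edge
First back edge: Fay → Kai.

Fay->Kai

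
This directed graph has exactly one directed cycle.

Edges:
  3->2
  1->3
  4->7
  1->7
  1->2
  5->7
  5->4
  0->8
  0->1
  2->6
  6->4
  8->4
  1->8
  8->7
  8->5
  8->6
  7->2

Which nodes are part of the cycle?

2, 4, 6, 7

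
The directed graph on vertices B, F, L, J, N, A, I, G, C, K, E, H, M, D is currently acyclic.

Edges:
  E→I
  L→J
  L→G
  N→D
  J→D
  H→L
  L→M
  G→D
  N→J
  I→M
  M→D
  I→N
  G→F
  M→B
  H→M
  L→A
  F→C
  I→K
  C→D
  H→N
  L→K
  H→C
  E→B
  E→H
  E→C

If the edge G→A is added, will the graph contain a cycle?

No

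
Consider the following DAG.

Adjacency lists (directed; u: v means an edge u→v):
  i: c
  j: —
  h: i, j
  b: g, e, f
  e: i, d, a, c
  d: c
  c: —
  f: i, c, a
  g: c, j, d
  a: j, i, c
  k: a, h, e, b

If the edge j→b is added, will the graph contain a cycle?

Yes

Adding j→b creates a cycle iff b can already reach j.
Path from b: b → g → j.
So b → … → j → b is a cycle.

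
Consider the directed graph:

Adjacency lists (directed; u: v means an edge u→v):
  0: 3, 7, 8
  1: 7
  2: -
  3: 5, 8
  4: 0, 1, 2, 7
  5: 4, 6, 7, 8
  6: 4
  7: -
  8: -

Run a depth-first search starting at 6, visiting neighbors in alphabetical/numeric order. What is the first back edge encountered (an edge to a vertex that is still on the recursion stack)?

5→4

DFS from 6 (visiting neighbors in alphabetical/numeric order); mark gray on enter, black on exit:
6 gray
  4 gray
    0 gray
      3 gray
        5 gray
          5→4: 4 is gray → back edge
First back edge: 5 → 4.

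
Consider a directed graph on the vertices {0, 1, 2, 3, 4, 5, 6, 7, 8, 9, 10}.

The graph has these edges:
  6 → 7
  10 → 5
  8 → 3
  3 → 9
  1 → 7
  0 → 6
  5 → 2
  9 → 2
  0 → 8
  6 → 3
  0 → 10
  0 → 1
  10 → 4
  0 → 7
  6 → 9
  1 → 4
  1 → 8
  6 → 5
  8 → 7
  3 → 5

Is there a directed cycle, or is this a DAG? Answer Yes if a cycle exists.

DFS with white/gray/black marking, starting from 9:
9 gray
  2 gray
  2 black
9 black
0 gray
  6 gray
    5 gray
      5→2: 2 black — skip
    5 black
    7 gray
    7 black
    3 gray
      3→9: 9 black — skip
      3→5: 5 black — skip
    3 black
    6→9: 9 black — skip
  6 black
  1 gray
    4 gray
    4 black
    1→7: 7 black — skip
    8 gray
      8→7: 7 black — skip
      8→3: 3 black — skip
    8 black
  1 black
  0→8: 8 black — skip
  0→7: 7 black — skip
  10 gray
    10→5: 5 black — skip
    10→4: 4 black — skip
  10 black
0 black
Every edge goes to a white or black vertex — no back edge, so the graph is acyclic.

No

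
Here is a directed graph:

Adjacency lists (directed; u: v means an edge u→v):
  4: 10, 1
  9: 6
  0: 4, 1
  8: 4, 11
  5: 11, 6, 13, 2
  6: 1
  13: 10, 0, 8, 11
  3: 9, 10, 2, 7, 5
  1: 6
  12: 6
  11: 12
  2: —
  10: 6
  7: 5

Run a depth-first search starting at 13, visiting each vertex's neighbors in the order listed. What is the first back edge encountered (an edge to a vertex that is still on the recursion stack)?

1→6

DFS from 13 (visiting each vertex's neighbors in the order listed); mark gray on enter, black on exit:
13 gray
  10 gray
    6 gray
      1 gray
        1→6: 6 is gray → back edge
First back edge: 1 → 6.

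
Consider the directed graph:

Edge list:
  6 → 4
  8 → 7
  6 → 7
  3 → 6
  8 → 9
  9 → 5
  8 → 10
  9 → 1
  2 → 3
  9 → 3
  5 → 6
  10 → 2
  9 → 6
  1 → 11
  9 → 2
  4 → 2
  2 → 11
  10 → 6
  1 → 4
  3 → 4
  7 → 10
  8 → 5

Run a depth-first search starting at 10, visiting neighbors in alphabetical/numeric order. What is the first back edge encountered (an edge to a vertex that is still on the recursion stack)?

4→2

DFS from 10 (visiting neighbors in alphabetical/numeric order); mark gray on enter, black on exit:
10 gray
  2 gray
    3 gray
      4 gray
        4→2: 2 is gray → back edge
First back edge: 4 → 2.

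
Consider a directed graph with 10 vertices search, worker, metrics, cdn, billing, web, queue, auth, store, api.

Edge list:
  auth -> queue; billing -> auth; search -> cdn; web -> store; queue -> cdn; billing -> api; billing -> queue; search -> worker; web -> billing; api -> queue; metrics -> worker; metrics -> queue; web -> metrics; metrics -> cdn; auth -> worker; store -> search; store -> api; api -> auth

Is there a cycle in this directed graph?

DFS with white/gray/black marking, starting from cdn:
cdn gray
cdn black
search gray
  search→cdn: cdn black — skip
  worker gray
  worker black
search black
metrics gray
  metrics→cdn: cdn black — skip
  queue gray
    queue→cdn: cdn black — skip
  queue black
  metrics→worker: worker black — skip
metrics black
billing gray
  billing→queue: queue black — skip
  auth gray
    auth→worker: worker black — skip
    auth→queue: queue black — skip
  auth black
  api gray
    api→auth: auth black — skip
    api→queue: queue black — skip
  api black
billing black
web gray
  web→metrics: metrics black — skip
  store gray
    store→api: api black — skip
    store→search: search black — skip
  store black
  web→billing: billing black — skip
web black
Every edge goes to a white or black vertex — no back edge, so the graph is acyclic.

No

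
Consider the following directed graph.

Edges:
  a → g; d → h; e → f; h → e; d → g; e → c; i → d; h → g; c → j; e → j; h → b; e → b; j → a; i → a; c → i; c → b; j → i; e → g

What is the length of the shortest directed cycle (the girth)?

5

For each vertex v, BFS finds the shortest path from v back to v.
The shortest such closed walk is h → e → c → i → d → h, length 5.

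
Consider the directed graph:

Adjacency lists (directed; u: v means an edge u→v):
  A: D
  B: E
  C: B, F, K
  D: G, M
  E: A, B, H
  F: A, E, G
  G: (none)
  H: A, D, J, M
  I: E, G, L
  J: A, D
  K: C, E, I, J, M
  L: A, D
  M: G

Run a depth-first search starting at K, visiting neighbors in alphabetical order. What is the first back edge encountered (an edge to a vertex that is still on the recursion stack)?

E->B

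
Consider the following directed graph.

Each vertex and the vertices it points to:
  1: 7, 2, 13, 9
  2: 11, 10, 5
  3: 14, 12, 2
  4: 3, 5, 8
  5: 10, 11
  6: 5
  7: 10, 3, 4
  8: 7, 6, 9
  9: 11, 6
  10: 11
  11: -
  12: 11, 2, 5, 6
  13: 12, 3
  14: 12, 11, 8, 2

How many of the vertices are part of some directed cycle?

5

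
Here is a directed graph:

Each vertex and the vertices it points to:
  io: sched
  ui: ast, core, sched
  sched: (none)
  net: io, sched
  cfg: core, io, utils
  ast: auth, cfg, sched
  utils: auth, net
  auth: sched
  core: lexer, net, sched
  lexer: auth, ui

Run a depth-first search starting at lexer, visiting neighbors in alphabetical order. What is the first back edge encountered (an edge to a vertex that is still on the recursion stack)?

core→lexer

DFS from lexer (visiting neighbors in alphabetical order); mark gray on enter, black on exit:
lexer gray
  auth gray
    sched gray
    sched black
  auth black
  ui gray
    ast gray
      ast→auth: auth black — skip
      cfg gray
        core gray
          core→lexer: lexer is gray → back edge
First back edge: core → lexer.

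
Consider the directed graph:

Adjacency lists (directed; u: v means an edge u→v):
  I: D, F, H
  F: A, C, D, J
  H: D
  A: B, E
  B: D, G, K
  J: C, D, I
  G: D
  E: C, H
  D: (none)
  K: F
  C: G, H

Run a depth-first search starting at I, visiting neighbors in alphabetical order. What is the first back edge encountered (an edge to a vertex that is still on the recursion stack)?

DFS from I (visiting neighbors in alphabetical order); mark gray on enter, black on exit:
I gray
  D gray
  D black
  F gray
    A gray
      B gray
        B→D: D black — skip
        G gray
          G→D: D black — skip
        G black
        K gray
          K→F: F is gray → back edge
First back edge: K → F.

K->F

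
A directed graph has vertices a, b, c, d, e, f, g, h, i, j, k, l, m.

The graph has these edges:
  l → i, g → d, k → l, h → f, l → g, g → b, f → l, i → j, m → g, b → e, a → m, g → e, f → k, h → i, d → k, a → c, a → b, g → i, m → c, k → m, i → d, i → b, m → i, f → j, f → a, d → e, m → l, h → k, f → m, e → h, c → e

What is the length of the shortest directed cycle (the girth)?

For each vertex v, BFS finds the shortest path from v back to v.
The shortest such closed walk is h → i → b → e → h, length 4.

4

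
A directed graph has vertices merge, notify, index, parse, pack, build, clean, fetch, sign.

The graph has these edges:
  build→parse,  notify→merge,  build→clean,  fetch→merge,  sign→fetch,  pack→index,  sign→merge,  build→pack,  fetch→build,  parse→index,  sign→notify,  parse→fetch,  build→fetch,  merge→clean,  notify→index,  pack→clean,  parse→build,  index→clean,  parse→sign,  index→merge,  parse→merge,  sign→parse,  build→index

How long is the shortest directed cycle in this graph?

2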